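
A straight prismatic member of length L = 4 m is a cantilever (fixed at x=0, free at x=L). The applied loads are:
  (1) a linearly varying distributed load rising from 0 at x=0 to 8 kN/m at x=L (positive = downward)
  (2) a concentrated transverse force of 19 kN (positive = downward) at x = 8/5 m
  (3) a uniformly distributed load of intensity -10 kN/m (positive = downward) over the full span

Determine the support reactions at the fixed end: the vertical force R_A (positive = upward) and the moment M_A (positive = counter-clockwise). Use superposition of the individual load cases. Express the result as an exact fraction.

R_A = -5 kN, M_A = -104/15 kN·m

Load 1 — triangular load w₀=8 kN/m (0→w₀ over full span):
  R_A = w₀L/2 = 8·4/2 = 16 kN
  M_A = w₀L²/3 = 8·4²/3 = 128/3 kN·m
Load 2 — point force P=19 kN at a=8/5 m (b=L-a=12/5):
  R_A = P = 19 kN
  M_A = Pa = 19·(8/5) = 152/5 kN·m
Load 3 — uniform load w=-10 kN/m over full span:
  R_A = wL = (-10)·4 = -40 kN
  M_A = wL²/2 = (-10)·4²/2 = -80 kN·m
Superposition: R_A = -5 kN, M_A = -104/15 kN·m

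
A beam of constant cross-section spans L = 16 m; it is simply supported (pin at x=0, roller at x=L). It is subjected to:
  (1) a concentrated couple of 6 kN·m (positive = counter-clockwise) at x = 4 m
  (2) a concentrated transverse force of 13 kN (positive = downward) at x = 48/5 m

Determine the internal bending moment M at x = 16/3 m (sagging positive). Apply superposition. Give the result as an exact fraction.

Load 1 — applied couple M₀=6 kN·m at a=4 m (b=L-a=12):
  M_1 = M₀x/L - M₀  [x>a] = 6·(16/3)/16 - 6 = -4 kN·m
Load 2 — point force P=13 kN at a=48/5 m (b=L-a=32/5):
  M_2 = Pbx/L  [x≤a] = 13·(32/5)·(16/3)/16 = 416/15 kN·m
Superposition: M = Σ M_i = 356/15 kN·m ≈ 23.733333 kN·m

M(16/3) = 356/15 kN·m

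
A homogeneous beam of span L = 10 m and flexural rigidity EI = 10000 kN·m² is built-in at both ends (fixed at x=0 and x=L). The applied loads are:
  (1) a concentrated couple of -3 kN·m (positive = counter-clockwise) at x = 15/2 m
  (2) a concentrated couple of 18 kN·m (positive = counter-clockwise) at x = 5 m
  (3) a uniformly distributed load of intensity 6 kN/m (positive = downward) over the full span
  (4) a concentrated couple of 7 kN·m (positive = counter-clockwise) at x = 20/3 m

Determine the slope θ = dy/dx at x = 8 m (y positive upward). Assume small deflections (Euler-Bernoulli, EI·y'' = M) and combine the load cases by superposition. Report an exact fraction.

θ(8) = 667/150000 rad

Load 1 — applied couple M₀=-3 kN·m at a=15/2 m (b=L-a=5/2):
  θ_1 = (R_Ax²/2 - M_Ax - M₀(x-a))/EI  [x>a] with R_A=-27/80, M_A=-15/16 = ((-27/80)·8²/2 - (-15/16)·8 - (-3)·(8-(15/2)))/10000 = -9/50000 rad
Load 2 — applied couple M₀=18 kN·m at a=5 m (b=L-a=5):
  θ_2 = (R_Ax²/2 - M_Ax - M₀(x-a))/EI  [x>a] with R_A=27/10, M_A=9/2 = ((27/10)·8²/2 - (9/2)·8 - 18·(8-5))/10000 = -9/25000 rad
Load 3 — uniform load w=6 kN/m over full span:
  θ_3 = -wx(L-x)(L-2x)/(12EI) = -6·8·(10-8)·(10-2·8)/(12·10000) = 3/625 rad
Load 4 — applied couple M₀=7 kN·m at a=20/3 m (b=L-a=10/3):
  θ_4 = (R_Ax²/2 - M_Ax - M₀(x-a))/EI  [x>a] with R_A=14/15, M_A=7/3 = ((14/15)·8²/2 - (7/3)·8 - 7·(8-(20/3)))/10000 = 7/37500 rad
Superposition: θ = Σ θ_i = 667/150000 rad ≈ 0.004447 rad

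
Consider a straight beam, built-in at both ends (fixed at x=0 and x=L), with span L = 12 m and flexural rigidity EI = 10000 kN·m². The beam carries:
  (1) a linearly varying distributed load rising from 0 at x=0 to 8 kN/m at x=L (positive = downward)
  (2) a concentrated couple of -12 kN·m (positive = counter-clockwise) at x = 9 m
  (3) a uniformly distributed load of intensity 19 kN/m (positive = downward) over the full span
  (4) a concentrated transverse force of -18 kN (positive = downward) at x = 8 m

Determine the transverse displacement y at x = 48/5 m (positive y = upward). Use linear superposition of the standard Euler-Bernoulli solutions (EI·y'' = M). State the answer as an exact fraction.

y(48/5) = -3506469/78125000 m

Load 1 — triangular load w₀=8 kN/m (0→w₀ over full span):
  y_1 = -w₀x²(L-x)²(x+2L)/(120LEI) = -8·(48/5)²·(12-(48/5))²·((48/5)+2·12)/(120·12·10000) = -96768/9765625 m
Load 2 — applied couple M₀=-12 kN·m at a=9 m (b=L-a=3):
  y_2 = (R_Ax³/6 - M_Ax²/2 - M₀(x-a)²/2)/EI  [x>a] with R_A=-9/8, M_A=-15/4 = ((-9/8)·(48/5)³/6 - (-15/4)·(48/5)²/2 - (-12)·((48/5)-9)²/2)/10000 = 567/625000 m
Load 3 — uniform load w=19 kN/m over full span:
  y_3 = -wx²(L-x)²/(24EI) = -19·(48/5)²·(12-(48/5))²/(24·10000) = -16416/390625 m
Load 4 — point force P=-18 kN at a=8 m (b=L-a=4):
  y_4 = -Pa²(L-x)²(3bL-(3b+a)(L-x))/(6L³EI)  [x>a] = -(-18)·8²·(12-(48/5))²·(3·4·12-(3·4+8)·(12-(48/5)))/(6·12³·10000) = 96/15625 m
Superposition: y = Σ y_i = -3506469/78125000 m ≈ -0.044883 m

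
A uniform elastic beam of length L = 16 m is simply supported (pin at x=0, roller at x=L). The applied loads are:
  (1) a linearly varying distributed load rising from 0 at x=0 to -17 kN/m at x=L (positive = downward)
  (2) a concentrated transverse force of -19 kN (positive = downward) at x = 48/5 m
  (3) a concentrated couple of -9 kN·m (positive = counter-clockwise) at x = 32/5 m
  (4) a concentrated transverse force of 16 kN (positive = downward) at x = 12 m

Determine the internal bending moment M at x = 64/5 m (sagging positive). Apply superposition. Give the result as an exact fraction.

Load 1 — triangular load w₀=-17 kN/m (0→w₀ over full span):
  M_1 = w₀Lx/6 - w₀x³/(6L) = (-17)·16·(64/5)/6 - (-17)·(64/5)³/(6·16) = -26112/125 kN·m
Load 2 — point force P=-19 kN at a=48/5 m (b=L-a=32/5):
  M_2 = Pa(L-x)/L  [x>a] = (-19)·(48/5)·(16-(64/5))/16 = -912/25 kN·m
Load 3 — applied couple M₀=-9 kN·m at a=32/5 m (b=L-a=48/5):
  M_3 = M₀x/L - M₀  [x>a] = (-9)·(64/5)/16 - (-9) = 9/5 kN·m
Load 4 — point force P=16 kN at a=12 m (b=L-a=4):
  M_4 = Pa(L-x)/L  [x>a] = 16·12·(16-(64/5))/16 = 192/5 kN·m
Superposition: M = Σ M_i = -25647/125 kN·m ≈ -205.176000 kN·m

M(64/5) = -25647/125 kN·m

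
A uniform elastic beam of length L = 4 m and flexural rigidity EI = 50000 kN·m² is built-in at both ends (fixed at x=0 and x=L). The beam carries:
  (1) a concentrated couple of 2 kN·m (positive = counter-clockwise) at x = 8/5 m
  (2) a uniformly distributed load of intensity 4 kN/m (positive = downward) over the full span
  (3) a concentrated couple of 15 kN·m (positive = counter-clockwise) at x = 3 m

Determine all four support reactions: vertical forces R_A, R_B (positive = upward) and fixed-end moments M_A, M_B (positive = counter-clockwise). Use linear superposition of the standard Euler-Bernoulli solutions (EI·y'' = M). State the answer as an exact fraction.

Load 1 — applied couple M₀=2 kN·m at a=8/5 m (b=L-a=12/5):
  R_A = 6M₀ab/L³ = 6·2·(8/5)·(12/5)/4³ = 18/25 kN
  M_A = M₀b(2a-b)/L² = 2·(12/5)·(2·(8/5)-(12/5))/4² = 6/25 kN·m
  R_B = -6M₀ab/L³ = -6·2·(8/5)·(12/5)/4³ = -18/25 kN
  M_B = M₀a(2b-a)/L² = 2·(8/5)·(2·(12/5)-(8/5))/4² = 16/25 kN·m
Load 2 — uniform load w=4 kN/m over full span:
  R_A = wL/2 = 4·4/2 = 8 kN
  M_A = wL²/12 = 4·4²/12 = 16/3 kN·m
  R_B = wL/2 = 4·4/2 = 8 kN
  M_B = -wL²/12 = -4·4²/12 = -16/3 kN·m
Load 3 — applied couple M₀=15 kN·m at a=3 m (b=L-a=1):
  R_A = 6M₀ab/L³ = 6·15·3·1/4³ = 135/32 kN
  M_A = M₀b(2a-b)/L² = 15·1·(2·3-1)/4² = 75/16 kN·m
  R_B = -6M₀ab/L³ = -6·15·3·1/4³ = -135/32 kN
  M_B = M₀a(2b-a)/L² = 15·3·(2·1-3)/4² = -45/16 kN·m
Superposition: R_A = 10351/800 kN, M_A = 12313/1200 kN·m, R_B = 2449/800 kN, M_B = -9007/1200 kN·m

R_A = 10351/800 kN, M_A = 12313/1200 kN·m, R_B = 2449/800 kN, M_B = -9007/1200 kN·m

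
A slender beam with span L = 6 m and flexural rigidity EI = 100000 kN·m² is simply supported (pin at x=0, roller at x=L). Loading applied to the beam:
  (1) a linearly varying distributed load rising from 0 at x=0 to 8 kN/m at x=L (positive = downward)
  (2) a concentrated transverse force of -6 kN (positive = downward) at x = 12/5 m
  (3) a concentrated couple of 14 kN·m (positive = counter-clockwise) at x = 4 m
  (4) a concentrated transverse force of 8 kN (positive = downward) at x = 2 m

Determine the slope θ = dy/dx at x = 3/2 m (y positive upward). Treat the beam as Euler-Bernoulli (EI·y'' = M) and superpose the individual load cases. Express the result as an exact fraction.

θ(3/2) = -1209361/3600000000 rad

Load 1 — triangular load w₀=8 kN/m (0→w₀ over full span):
  θ_1 = -w₀(7L⁴-30L²x²+15x⁴)/(360LEI) = -8·(7·6⁴-30·6²·(3/2)²+15·(3/2)⁴)/(360·6·100000) = -3981/16000000 rad
Load 2 — point force P=-6 kN at a=12/5 m (b=L-a=18/5):
  θ_2 = -Pb(L²-b²-3x²)/(6LEI)  [x≤a] = -(-6)·(18/5)·(6²-(18/5)²-3·(3/2)²)/(6·6·100000) = 4887/50000000 rad
Load 3 — applied couple M₀=14 kN·m at a=4 m (b=L-a=2):
  θ_3 = (M₀x²/(2L)+C₁)/EI  [x≤a] with C₁=M₀(3b²-L²)/(6L)=-28/3 = (14·(3/2)²/(2·6)+(-28/3))/100000 = -161/2400000 rad
Load 4 — point force P=8 kN at a=2 m (b=L-a=4):
  θ_4 = -Pb(L²-b²-3x²)/(6LEI)  [x≤a] = -8·4·(6²-4²-3·(3/2)²)/(6·6·100000) = -53/450000 rad
Superposition: θ = Σ θ_i = -1209361/3600000000 rad ≈ -0.000336 rad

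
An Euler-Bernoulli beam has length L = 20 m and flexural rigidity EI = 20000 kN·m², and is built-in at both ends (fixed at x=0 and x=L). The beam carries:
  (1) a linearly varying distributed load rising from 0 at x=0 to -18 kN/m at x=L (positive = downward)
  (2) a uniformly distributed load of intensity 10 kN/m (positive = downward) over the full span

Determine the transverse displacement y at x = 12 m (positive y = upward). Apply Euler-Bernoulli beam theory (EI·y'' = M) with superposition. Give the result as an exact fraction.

y(12) = -192/15625 m

Load 1 — triangular load w₀=-18 kN/m (0→w₀ over full span):
  y_1 = -w₀x²(L-x)²(x+2L)/(120LEI) = -(-18)·12²·(20-12)²·(12+2·20)/(120·20·20000) = 2808/15625 m
Load 2 — uniform load w=10 kN/m over full span:
  y_2 = -wx²(L-x)²/(24EI) = -10·12²·(20-12)²/(24·20000) = -24/125 m
Superposition: y = Σ y_i = -192/15625 m ≈ -0.012288 m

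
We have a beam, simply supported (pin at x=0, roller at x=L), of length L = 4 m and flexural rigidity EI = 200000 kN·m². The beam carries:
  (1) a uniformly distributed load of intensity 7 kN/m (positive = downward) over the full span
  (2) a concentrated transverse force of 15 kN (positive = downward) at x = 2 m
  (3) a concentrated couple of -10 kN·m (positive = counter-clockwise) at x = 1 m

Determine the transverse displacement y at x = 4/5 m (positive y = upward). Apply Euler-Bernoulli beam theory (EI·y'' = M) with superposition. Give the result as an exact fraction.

Load 1 — uniform load w=7 kN/m over full span:
  y_1 = -wx(L³-2Lx²+x³)/(24EI) = -7·(4/5)·(4³-2·4·(4/5)²+(4/5)³)/(24·200000) = -406/5859375 m
Load 2 — point force P=15 kN at a=2 m (b=L-a=2):
  y_2 = -Pbx(L²-b²-x²)/(6LEI)  [x≤a] = -15·2·(4/5)·(4²-2²-(4/5)²)/(6·4·200000) = -71/1250000 m
Load 3 — applied couple M₀=-10 kN·m at a=1 m (b=L-a=3):
  y_3 = (M₀x³/(6L)+C₁x)/EI  [x≤a] with C₁=M₀(3b²-L²)/(6L)=-55/12 = ((-10)·(4/5)³/(6·4)+(-55/12)·(4/5))/200000 = -97/5000000 m
Superposition: y = Σ y_i = -54559/375000000 m ≈ -0.000145 m

y(4/5) = -54559/375000000 m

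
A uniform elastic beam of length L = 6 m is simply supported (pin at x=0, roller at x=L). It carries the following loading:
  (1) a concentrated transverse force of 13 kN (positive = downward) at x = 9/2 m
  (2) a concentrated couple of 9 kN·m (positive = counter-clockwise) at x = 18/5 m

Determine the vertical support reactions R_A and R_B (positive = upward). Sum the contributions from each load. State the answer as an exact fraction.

R_A = 19/4 kN, R_B = 33/4 kN

Load 1 — point force P=13 kN at a=9/2 m (b=L-a=3/2):
  R_A = Pb/L = 13·(3/2)/6 = 13/4 kN
  R_B = Pa/L = 13·(9/2)/6 = 39/4 kN
Load 2 — applied couple M₀=9 kN·m at a=18/5 m (b=L-a=12/5):
  R_A = M₀/L = 9/6 = 3/2 kN
  R_B = -M₀/L = -9/6 = -3/2 kN
Superposition: R_A = 19/4 kN, R_B = 33/4 kN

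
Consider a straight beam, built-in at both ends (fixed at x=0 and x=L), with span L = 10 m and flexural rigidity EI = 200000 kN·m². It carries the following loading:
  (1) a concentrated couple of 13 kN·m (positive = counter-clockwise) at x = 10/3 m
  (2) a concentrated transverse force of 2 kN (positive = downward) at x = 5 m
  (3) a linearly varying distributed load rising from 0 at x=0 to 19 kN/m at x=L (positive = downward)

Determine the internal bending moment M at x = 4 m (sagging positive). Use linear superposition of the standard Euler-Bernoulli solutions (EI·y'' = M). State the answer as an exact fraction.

M(4) = 155/6 kN·m

Load 1 — applied couple M₀=13 kN·m at a=10/3 m (b=L-a=20/3):
  M_1 = R_Ax - M_A - M₀  [x>a] with R_A=26/15, M_A=0 = (26/15)·4 - 0 - 13 = -91/15 kN·m
Load 2 — point force P=2 kN at a=5 m (b=L-a=5):
  M_2 = Pb²(3a+b)x/L³ - Pab²/L²  [x≤a] = 2·5²·(3·5+5)·4/10³ - 2·5·5²/10² = 3/2 kN·m
Load 3 — triangular load w₀=19 kN/m (0→w₀ over full span):
  M_3 = 3w₀Lx/20 - w₀L²/30 - w₀x³/(6L) = 3·19·10·4/20 - 19·10²/30 - 19·4³/(6·10) = 152/5 kN·m
Superposition: M = Σ M_i = 155/6 kN·m ≈ 25.833333 kN·m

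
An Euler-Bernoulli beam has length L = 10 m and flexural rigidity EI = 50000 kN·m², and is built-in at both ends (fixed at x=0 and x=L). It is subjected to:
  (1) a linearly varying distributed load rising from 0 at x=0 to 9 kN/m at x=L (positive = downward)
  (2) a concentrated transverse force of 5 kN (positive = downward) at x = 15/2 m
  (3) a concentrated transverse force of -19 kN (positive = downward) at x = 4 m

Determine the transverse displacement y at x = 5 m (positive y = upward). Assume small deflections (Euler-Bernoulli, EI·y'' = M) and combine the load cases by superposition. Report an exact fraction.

y(5) = -997/1200000 m

Load 1 — triangular load w₀=9 kN/m (0→w₀ over full span):
  y_1 = -w₀x²(L-x)²(x+2L)/(120LEI) = -9·5²·(10-5)²·(5+2·10)/(120·10·50000) = -3/1280 m
Load 2 — point force P=5 kN at a=15/2 m (b=L-a=5/2):
  y_2 = -Pb²x²(3aL-(3a+b)x)/(6L³EI)  [x≤a] = -5·(5/2)²·5²·(3·(15/2)·10-(3·(15/2)+(5/2))·5)/(6·10³·50000) = -1/3840 m
Load 3 — point force P=-19 kN at a=4 m (b=L-a=6):
  y_3 = -Pa²(L-x)²(3bL-(3b+a)(L-x))/(6L³EI)  [x>a] = -(-19)·4²·(10-5)²·(3·6·10-(3·6+4)·(10-5))/(6·10³·50000) = 133/75000 m
Superposition: y = Σ y_i = -997/1200000 m ≈ -0.000831 m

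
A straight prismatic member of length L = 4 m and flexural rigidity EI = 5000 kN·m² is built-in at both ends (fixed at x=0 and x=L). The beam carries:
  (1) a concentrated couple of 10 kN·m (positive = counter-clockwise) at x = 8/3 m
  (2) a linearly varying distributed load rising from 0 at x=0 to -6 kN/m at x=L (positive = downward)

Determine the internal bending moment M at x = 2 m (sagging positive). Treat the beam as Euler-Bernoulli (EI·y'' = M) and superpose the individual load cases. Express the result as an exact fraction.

M(2) = 4/3 kN·m

Load 1 — applied couple M₀=10 kN·m at a=8/3 m (b=L-a=4/3):
  M_1 = R_Ax - M_A  [x≤a] with R_A=10/3, M_A=10/3 = (10/3)·2 - (10/3) = 10/3 kN·m
Load 2 — triangular load w₀=-6 kN/m (0→w₀ over full span):
  M_2 = 3w₀Lx/20 - w₀L²/30 - w₀x³/(6L) = 3·(-6)·4·2/20 - (-6)·4²/30 - (-6)·2³/(6·4) = -2 kN·m
Superposition: M = Σ M_i = 4/3 kN·m ≈ 1.333333 kN·m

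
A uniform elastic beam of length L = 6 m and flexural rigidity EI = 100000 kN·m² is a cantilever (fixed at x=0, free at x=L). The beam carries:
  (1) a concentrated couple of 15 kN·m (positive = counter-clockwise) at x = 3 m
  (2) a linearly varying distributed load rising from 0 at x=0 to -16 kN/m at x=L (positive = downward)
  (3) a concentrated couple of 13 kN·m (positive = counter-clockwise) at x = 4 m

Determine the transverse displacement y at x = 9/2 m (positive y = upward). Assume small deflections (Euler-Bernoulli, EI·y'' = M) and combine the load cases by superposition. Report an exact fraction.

y(9/2) = 243361/16000000 m

Load 1 — applied couple M₀=15 kN·m at a=3 m (b=L-a=3):
  y_1 = M₀a(2x-a)/(2EI)  [x>a] = 15·3·(2·(9/2)-3)/(2·100000) = 27/20000 m
Load 2 — triangular load w₀=-16 kN/m (0→w₀ over full span):
  y_2 = (w₀Lx³/12-w₀L²x²/6-w₀x⁵/(120L))/EI = ((-16)·6·(9/2)³/12-(-16)·6²·(9/2)²/6-(-16)·(9/2)⁵/(120·6))/100000 = 200961/16000000 m
Load 3 — applied couple M₀=13 kN·m at a=4 m (b=L-a=2):
  y_3 = M₀a(2x-a)/(2EI)  [x>a] = 13·4·(2·(9/2)-4)/(2·100000) = 13/10000 m
Superposition: y = Σ y_i = 243361/16000000 m ≈ 0.015210 m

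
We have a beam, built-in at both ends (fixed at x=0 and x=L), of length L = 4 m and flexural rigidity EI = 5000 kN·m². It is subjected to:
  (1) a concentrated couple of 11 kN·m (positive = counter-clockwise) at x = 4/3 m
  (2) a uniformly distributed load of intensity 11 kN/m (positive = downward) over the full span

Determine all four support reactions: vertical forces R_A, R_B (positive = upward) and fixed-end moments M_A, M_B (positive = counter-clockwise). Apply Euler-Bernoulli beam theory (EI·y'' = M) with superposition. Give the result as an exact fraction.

Load 1 — applied couple M₀=11 kN·m at a=4/3 m (b=L-a=8/3):
  R_A = 6M₀ab/L³ = 6·11·(4/3)·(8/3)/4³ = 11/3 kN
  M_A = M₀b(2a-b)/L² = 11·(8/3)·(2·(4/3)-(8/3))/4² = 0 kN·m
  R_B = -6M₀ab/L³ = -6·11·(4/3)·(8/3)/4³ = -11/3 kN
  M_B = M₀a(2b-a)/L² = 11·(4/3)·(2·(8/3)-(4/3))/4² = 11/3 kN·m
Load 2 — uniform load w=11 kN/m over full span:
  R_A = wL/2 = 11·4/2 = 22 kN
  M_A = wL²/12 = 11·4²/12 = 44/3 kN·m
  R_B = wL/2 = 11·4/2 = 22 kN
  M_B = -wL²/12 = -11·4²/12 = -44/3 kN·m
Superposition: R_A = 77/3 kN, M_A = 44/3 kN·m, R_B = 55/3 kN, M_B = -11 kN·m

R_A = 77/3 kN, M_A = 44/3 kN·m, R_B = 55/3 kN, M_B = -11 kN·m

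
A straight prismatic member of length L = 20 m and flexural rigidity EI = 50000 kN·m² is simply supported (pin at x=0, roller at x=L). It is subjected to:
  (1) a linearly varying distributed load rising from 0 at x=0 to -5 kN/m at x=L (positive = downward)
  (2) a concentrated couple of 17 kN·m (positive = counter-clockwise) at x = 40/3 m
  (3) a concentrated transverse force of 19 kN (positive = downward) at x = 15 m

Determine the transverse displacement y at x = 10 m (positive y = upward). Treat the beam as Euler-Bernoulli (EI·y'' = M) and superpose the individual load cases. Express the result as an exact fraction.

Load 1 — triangular load w₀=-5 kN/m (0→w₀ over full span):
  y_1 = -w₀x(7L⁴-10L²x²+3x⁴)/(360LEI) = -(-5)·10·(7·20⁴-10·20²·10²+3·10⁴)/(360·20·50000) = 5/48 m
Load 2 — applied couple M₀=17 kN·m at a=40/3 m (b=L-a=20/3):
  y_2 = (M₀x³/(6L)+C₁x)/EI  [x≤a] with C₁=M₀(3b²-L²)/(6L)=-340/9 = (17·10³/(6·20)+(-340/9)·10)/50000 = -17/3600 m
Load 3 — point force P=19 kN at a=15 m (b=L-a=5):
  y_3 = -Pbx(L²-b²-x²)/(6LEI)  [x≤a] = -19·5·10·(20²-5²-10²)/(6·20·50000) = -209/4800 m
Superposition: y = Σ y_i = 161/2880 m ≈ 0.055903 m

y(10) = 161/2880 m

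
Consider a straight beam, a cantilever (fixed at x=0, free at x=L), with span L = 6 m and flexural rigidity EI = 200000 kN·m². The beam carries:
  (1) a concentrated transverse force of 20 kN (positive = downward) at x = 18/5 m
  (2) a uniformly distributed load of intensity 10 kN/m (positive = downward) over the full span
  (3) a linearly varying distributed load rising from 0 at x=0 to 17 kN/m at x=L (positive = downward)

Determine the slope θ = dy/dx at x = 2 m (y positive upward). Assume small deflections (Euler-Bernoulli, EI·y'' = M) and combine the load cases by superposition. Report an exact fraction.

Load 1 — point force P=20 kN at a=18/5 m (b=L-a=12/5):
  θ_1 = -Px(2a-x)/(2EI)  [x≤a] = -20·2·(2·(18/5)-2)/(2·200000) = -13/25000 rad
Load 2 — uniform load w=10 kN/m over full span:
  θ_2 = -wx(x²-3Lx+3L²)/(6EI) = -10·2·(2²-3·6·2+3·6²)/(6·200000) = -19/15000 rad
Load 3 — triangular load w₀=17 kN/m (0→w₀ over full span):
  θ_3 = (w₀Lx²/4-w₀L²x/3-w₀x⁴/(24L))/EI = (17·6·2²/4-17·6²·2/3-17·2⁴/(24·6))/200000 = -2771/1800000 rad
Superposition: θ = Σ θ_i = -5987/1800000 rad ≈ -0.003326 rad

θ(2) = -5987/1800000 rad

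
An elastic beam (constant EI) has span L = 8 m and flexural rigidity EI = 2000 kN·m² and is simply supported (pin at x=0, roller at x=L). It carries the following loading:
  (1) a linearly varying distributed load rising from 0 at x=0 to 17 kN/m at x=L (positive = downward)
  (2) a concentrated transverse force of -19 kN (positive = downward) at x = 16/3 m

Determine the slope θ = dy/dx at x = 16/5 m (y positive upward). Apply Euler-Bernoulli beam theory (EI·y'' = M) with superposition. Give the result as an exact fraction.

Load 1 — triangular load w₀=17 kN/m (0→w₀ over full span):
  θ_1 = -w₀(7L⁴-30L²x²+15x⁴)/(360LEI) = -17·(7·8⁴-30·8²·(16/5)²+15·(16/5)⁴)/(360·8·2000) = -21964/703125 rad
Load 2 — point force P=-19 kN at a=16/3 m (b=L-a=8/3):
  θ_2 = -Pb(L²-b²-3x²)/(6LEI)  [x≤a] = -(-19)·(8/3)·(8²-(8/3)²-3·(16/5)²)/(6·8·2000) = 3496/253125 rad
Superposition: θ = Σ θ_i = -110276/6328125 rad ≈ -0.017426 rad

θ(16/5) = -110276/6328125 rad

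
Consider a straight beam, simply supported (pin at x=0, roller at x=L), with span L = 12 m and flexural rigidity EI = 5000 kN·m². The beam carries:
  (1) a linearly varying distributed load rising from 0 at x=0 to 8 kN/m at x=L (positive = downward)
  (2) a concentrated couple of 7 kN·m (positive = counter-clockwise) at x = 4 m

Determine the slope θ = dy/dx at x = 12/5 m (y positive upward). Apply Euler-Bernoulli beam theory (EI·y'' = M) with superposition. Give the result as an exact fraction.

Load 1 — triangular load w₀=8 kN/m (0→w₀ over full span):
  θ_1 = -w₀(7L⁴-30L²x²+15x⁴)/(360LEI) = -8·(7·12⁴-30·12²·(12/5)²+15·(12/5)⁴)/(360·12·5000) = -17472/390625 rad
Load 2 — applied couple M₀=7 kN·m at a=4 m (b=L-a=8):
  θ_2 = (M₀x²/(2L)+C₁)/EI  [x≤a] with C₁=M₀(3b²-L²)/(6L)=14/3 = (7·(12/5)²/(2·12)+(14/3))/5000 = 119/93750 rad
Superposition: θ = Σ θ_i = -101857/2343750 rad ≈ -0.043459 rad

θ(12/5) = -101857/2343750 rad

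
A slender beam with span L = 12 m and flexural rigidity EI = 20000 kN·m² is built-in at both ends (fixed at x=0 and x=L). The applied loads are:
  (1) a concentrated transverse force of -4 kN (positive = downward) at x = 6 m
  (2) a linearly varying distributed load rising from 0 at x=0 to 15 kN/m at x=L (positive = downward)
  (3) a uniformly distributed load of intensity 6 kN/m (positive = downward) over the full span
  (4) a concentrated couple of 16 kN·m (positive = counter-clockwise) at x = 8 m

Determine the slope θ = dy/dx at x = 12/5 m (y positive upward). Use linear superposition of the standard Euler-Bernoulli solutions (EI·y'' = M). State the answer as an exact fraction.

Load 1 — point force P=-4 kN at a=6 m (b=L-a=6):
  θ_1 = -Pb²x(2aL-(3a+b)x)/(2L³EI)  [x≤a] = -(-4)·6²·(12/5)·(2·6·12-(3·6+6)·(12/5))/(2·12³·20000) = 27/62500 rad
Load 2 — triangular load w₀=15 kN/m (0→w₀ over full span):
  θ_2 = -w₀(2x(L-x)(L-2x)(x+2L)+x²(L-x)²)/(120LEI) = -15·(2·(12/5)·(12-(12/5))·(12-2·(12/5))·((12/5)+2·12)+(12/5)²·(12-(12/5))²)/(120·12·20000) = -378/78125 rad
Load 3 — uniform load w=6 kN/m over full span:
  θ_3 = -wx(L-x)(L-2x)/(12EI) = -6·(12/5)·(12-(12/5))·(12-2·(12/5))/(12·20000) = -324/78125 rad
Load 4 — applied couple M₀=16 kN·m at a=8 m (b=L-a=4):
  θ_4 = (R_Ax²/2 - M_Ax)/EI  [x≤a] with R_A=16/9, M_A=16/3 = ((16/9)·(12/5)²/2 - (16/3)·(12/5))/20000 = -6/15625 rad
Superposition: θ = Σ θ_i = -2793/312500 rad ≈ -0.008938 rad

θ(12/5) = -2793/312500 rad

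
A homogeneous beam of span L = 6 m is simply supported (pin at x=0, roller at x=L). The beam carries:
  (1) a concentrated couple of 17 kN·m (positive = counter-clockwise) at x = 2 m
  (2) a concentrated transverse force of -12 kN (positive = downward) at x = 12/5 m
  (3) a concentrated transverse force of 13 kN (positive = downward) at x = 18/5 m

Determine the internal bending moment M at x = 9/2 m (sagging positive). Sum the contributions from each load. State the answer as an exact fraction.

Load 1 — applied couple M₀=17 kN·m at a=2 m (b=L-a=4):
  M_1 = M₀x/L - M₀  [x>a] = 17·(9/2)/6 - 17 = -17/4 kN·m
Load 2 — point force P=-12 kN at a=12/5 m (b=L-a=18/5):
  M_2 = Pa(L-x)/L  [x>a] = (-12)·(12/5)·(6-(9/2))/6 = -36/5 kN·m
Load 3 — point force P=13 kN at a=18/5 m (b=L-a=12/5):
  M_3 = Pa(L-x)/L  [x>a] = 13·(18/5)·(6-(9/2))/6 = 117/10 kN·m
Superposition: M = Σ M_i = 1/4 kN·m ≈ 0.250000 kN·m

M(9/2) = 1/4 kN·m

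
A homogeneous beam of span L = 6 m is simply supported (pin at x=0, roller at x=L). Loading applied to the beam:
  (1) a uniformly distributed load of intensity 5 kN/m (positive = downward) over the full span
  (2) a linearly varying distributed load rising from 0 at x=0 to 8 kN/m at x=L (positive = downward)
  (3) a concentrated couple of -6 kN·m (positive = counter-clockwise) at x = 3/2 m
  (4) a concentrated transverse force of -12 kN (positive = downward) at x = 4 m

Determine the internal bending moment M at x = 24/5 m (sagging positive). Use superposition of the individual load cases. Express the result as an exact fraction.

M(24/5) = 2478/125 kN·m

Load 1 — uniform load w=5 kN/m over full span:
  M_1 = wx(L-x)/2 = 5·(24/5)·(6-(24/5))/2 = 72/5 kN·m
Load 2 — triangular load w₀=8 kN/m (0→w₀ over full span):
  M_2 = w₀Lx/6 - w₀x³/(6L) = 8·6·(24/5)/6 - 8·(24/5)³/(6·6) = 1728/125 kN·m
Load 3 — applied couple M₀=-6 kN·m at a=3/2 m (b=L-a=9/2):
  M_3 = M₀x/L - M₀  [x>a] = (-6)·(24/5)/6 - (-6) = 6/5 kN·m
Load 4 — point force P=-12 kN at a=4 m (b=L-a=2):
  M_4 = Pa(L-x)/L  [x>a] = (-12)·4·(6-(24/5))/6 = -48/5 kN·m
Superposition: M = Σ M_i = 2478/125 kN·m ≈ 19.824000 kN·m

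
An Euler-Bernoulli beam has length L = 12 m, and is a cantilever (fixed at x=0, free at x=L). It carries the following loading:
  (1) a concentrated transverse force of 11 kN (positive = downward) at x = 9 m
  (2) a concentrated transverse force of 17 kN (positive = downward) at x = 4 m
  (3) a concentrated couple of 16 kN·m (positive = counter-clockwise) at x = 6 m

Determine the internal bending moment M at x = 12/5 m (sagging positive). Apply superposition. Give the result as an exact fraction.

M(12/5) = -419/5 kN·m

Load 1 — point force P=11 kN at a=9 m (b=L-a=3):
  M_1 = -P(a-x)  [x≤a] = -11·(9-(12/5)) = -363/5 kN·m
Load 2 — point force P=17 kN at a=4 m (b=L-a=8):
  M_2 = -P(a-x)  [x≤a] = -17·(4-(12/5)) = -136/5 kN·m
Load 3 — applied couple M₀=16 kN·m at a=6 m (b=L-a=6):
  M_3 = M₀  [x≤a] = 16 = 16 kN·m
Superposition: M = Σ M_i = -419/5 kN·m ≈ -83.800000 kN·m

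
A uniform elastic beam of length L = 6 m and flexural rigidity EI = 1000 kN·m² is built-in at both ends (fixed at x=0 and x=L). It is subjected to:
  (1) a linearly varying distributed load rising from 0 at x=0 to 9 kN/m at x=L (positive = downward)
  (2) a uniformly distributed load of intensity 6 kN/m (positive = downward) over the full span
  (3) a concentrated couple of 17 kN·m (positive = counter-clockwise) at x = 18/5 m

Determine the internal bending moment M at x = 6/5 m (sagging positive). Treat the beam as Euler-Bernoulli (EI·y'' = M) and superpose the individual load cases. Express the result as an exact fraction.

M(6/5) = -347/125 kN·m

Load 1 — triangular load w₀=9 kN/m (0→w₀ over full span):
  M_1 = 3w₀Lx/20 - w₀L²/30 - w₀x³/(6L) = 3·9·6·(6/5)/20 - 9·6²/30 - 9·(6/5)³/(6·6) = -189/125 kN·m
Load 2 — uniform load w=6 kN/m over full span:
  M_2 = wLx/2 - wL²/12 - wx²/2 = 6·6·(6/5)/2 - 6·6²/12 - 6·(6/5)²/2 = -18/25 kN·m
Load 3 — applied couple M₀=17 kN·m at a=18/5 m (b=L-a=12/5):
  M_3 = R_Ax - M_A  [x≤a] with R_A=102/25, M_A=136/25 = (102/25)·(6/5) - (136/25) = -68/125 kN·m
Superposition: M = Σ M_i = -347/125 kN·m ≈ -2.776000 kN·m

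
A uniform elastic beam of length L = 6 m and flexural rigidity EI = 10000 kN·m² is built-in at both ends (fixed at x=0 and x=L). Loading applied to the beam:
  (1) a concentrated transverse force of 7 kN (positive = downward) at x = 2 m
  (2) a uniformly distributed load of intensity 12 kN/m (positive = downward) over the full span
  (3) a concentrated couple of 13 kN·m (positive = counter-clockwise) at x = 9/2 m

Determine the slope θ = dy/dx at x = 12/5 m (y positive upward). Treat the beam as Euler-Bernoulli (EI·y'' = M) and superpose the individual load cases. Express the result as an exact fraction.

Load 1 — point force P=7 kN at a=2 m (b=L-a=4):
  θ_1 = Pa²(L-x)(2bL-(3b+a)(L-x))/(2L³EI)  [x>a] = 7·2²·(6-(12/5))·(2·4·6-(3·4+2)·(6-(12/5)))/(2·6³·10000) = -7/125000 rad
Load 2 — uniform load w=12 kN/m over full span:
  θ_2 = -wx(L-x)(L-2x)/(12EI) = -12·(12/5)·(6-(12/5))·(6-2·(12/5))/(12·10000) = -81/78125 rad
Load 3 — applied couple M₀=13 kN·m at a=9/2 m (b=L-a=3/2):
  θ_3 = (R_Ax²/2 - M_Ax)/EI  [x≤a] with R_A=39/16, M_A=65/16 = ((39/16)·(12/5)²/2 - (65/16)·(12/5))/10000 = -273/1000000 rad
Superposition: θ = Σ θ_i = -6829/5000000 rad ≈ -0.001366 rad

θ(12/5) = -6829/5000000 rad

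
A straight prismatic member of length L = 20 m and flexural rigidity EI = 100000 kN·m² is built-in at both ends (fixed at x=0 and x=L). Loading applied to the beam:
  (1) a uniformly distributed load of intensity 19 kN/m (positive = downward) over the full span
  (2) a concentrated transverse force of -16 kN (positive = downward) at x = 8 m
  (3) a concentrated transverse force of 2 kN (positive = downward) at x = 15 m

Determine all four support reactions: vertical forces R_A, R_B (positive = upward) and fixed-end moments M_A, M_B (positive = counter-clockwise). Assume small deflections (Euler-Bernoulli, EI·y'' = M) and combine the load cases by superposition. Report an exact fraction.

Load 1 — uniform load w=19 kN/m over full span:
  R_A = wL/2 = 19·20/2 = 190 kN
  M_A = wL²/12 = 19·20²/12 = 1900/3 kN·m
  R_B = wL/2 = 19·20/2 = 190 kN
  M_B = -wL²/12 = -19·20²/12 = -1900/3 kN·m
Load 2 — point force P=-16 kN at a=8 m (b=L-a=12):
  R_A = Pb²(3a+b)/L³ = (-16)·12²·(3·8+12)/20³ = -1296/125 kN
  M_A = Pab²/L² = (-16)·8·12²/20² = -1152/25 kN·m
  R_B = Pa²(a+3b)/L³ = (-16)·8²·(8+3·12)/20³ = -704/125 kN
  M_B = -Pa²b/L² = -(-16)·8²·12/20² = 768/25 kN·m
Load 3 — point force P=2 kN at a=15 m (b=L-a=5):
  R_A = Pb²(3a+b)/L³ = 2·5²·(3·15+5)/20³ = 5/16 kN
  M_A = Pab²/L² = 2·15·5²/20² = 15/8 kN·m
  R_B = Pa²(a+3b)/L³ = 2·15²·(15+3·5)/20³ = 27/16 kN
  M_B = -Pa²b/L² = -2·15²·5/20² = -45/8 kN·m
Superposition: R_A = 359889/2000 kN, M_A = 353477/600 kN·m, R_B = 372111/2000 kN, M_B = -364943/600 kN·m

R_A = 359889/2000 kN, M_A = 353477/600 kN·m, R_B = 372111/2000 kN, M_B = -364943/600 kN·m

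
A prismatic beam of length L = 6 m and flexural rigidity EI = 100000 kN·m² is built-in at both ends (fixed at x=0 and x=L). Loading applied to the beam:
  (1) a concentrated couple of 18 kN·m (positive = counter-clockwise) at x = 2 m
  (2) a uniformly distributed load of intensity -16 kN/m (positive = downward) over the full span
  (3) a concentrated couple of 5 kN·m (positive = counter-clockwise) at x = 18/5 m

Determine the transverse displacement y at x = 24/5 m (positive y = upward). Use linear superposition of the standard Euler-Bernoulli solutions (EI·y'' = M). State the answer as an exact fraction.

y(24/5) = 7929/31250000 m

Load 1 — applied couple M₀=18 kN·m at a=2 m (b=L-a=4):
  y_1 = (R_Ax³/6 - M_Ax²/2 - M₀(x-a)²/2)/EI  [x>a] with R_A=4, M_A=0 = (4·(24/5)³/6 - 0·(24/5)²/2 - 18·((24/5)-2)²/2)/100000 = 99/3125000 m
Load 2 — uniform load w=-16 kN/m over full span:
  y_2 = -wx²(L-x)²/(24EI) = -(-16)·(24/5)²·(6-(24/5))²/(24·100000) = 432/1953125 m
Load 3 — applied couple M₀=5 kN·m at a=18/5 m (b=L-a=12/5):
  y_3 = (R_Ax³/6 - M_Ax²/2 - M₀(x-a)²/2)/EI  [x>a] with R_A=6/5, M_A=8/5 = ((6/5)·(24/5)³/6 - (8/5)·(24/5)²/2 - 5·((24/5)-(18/5))²/2)/100000 = 27/31250000 m
Superposition: y = Σ y_i = 7929/31250000 m ≈ 0.000254 m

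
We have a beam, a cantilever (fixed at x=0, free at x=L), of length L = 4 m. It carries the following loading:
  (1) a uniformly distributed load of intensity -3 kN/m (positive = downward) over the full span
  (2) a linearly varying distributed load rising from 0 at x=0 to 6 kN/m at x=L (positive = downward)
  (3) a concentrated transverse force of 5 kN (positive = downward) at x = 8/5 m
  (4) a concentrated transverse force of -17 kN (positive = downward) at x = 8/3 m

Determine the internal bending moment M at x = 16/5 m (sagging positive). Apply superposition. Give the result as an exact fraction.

M(16/5) = -104/125 kN·m

Load 1 — uniform load w=-3 kN/m over full span:
  M_1 = -w(L-x)²/2 = -(-3)·(4-(16/5))²/2 = 24/25 kN·m
Load 2 — triangular load w₀=6 kN/m (0→w₀ over full span):
  M_2 = w₀Lx/2 - w₀L²/3 - w₀x³/(6L) = 6·4·(16/5)/2 - 6·4²/3 - 6·(16/5)³/(6·4) = -224/125 kN·m
Load 3 — point force P=5 kN at a=8/5 m (b=L-a=12/5):
  M_3 = 0  [x>a] = 0 kN·m
Load 4 — point force P=-17 kN at a=8/3 m (b=L-a=4/3):
  M_4 = 0  [x>a] = 0 kN·m
Superposition: M = Σ M_i = -104/125 kN·m ≈ -0.832000 kN·m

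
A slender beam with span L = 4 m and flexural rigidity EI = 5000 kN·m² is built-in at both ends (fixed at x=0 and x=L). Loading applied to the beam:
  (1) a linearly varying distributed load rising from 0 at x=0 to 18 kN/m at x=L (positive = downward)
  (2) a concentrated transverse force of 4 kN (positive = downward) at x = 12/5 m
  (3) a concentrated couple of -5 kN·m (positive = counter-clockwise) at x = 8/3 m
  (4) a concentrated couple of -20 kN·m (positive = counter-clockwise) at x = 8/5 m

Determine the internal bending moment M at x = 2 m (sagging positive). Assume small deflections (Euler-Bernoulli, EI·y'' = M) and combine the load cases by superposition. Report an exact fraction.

Load 1 — triangular load w₀=18 kN/m (0→w₀ over full span):
  M_1 = 3w₀Lx/20 - w₀L²/30 - w₀x³/(6L) = 3·18·4·2/20 - 18·4²/30 - 18·2³/(6·4) = 6 kN·m
Load 2 — point force P=4 kN at a=12/5 m (b=L-a=8/5):
  M_2 = Pb²(3a+b)x/L³ - Pab²/L²  [x≤a] = 4·(8/5)²·(3·(12/5)+(8/5))·2/4³ - 4·(12/5)·(8/5)²/4² = 32/25 kN·m
Load 3 — applied couple M₀=-5 kN·m at a=8/3 m (b=L-a=4/3):
  M_3 = R_Ax - M_A  [x≤a] with R_A=-5/3, M_A=-5/3 = (-5/3)·2 - (-5/3) = -5/3 kN·m
Load 4 — applied couple M₀=-20 kN·m at a=8/5 m (b=L-a=12/5):
  M_4 = R_Ax - M_A - M₀  [x>a] with R_A=-36/5, M_A=-12/5 = (-36/5)·2 - (-12/5) - (-20) = 8 kN·m
Superposition: M = Σ M_i = 1021/75 kN·m ≈ 13.613333 kN·m

M(2) = 1021/75 kN·m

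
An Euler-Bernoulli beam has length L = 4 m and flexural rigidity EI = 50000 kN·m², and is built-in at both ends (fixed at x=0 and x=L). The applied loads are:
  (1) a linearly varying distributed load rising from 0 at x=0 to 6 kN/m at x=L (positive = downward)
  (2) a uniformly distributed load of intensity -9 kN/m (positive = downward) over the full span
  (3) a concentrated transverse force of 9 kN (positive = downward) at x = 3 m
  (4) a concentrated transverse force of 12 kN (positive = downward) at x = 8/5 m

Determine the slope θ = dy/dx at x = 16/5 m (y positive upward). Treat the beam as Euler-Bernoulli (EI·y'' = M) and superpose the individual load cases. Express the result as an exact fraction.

Load 1 — triangular load w₀=6 kN/m (0→w₀ over full span):
  θ_1 = -w₀(2x(L-x)(L-2x)(x+2L)+x²(L-x)²)/(120LEI) = -6·(2·(16/5)·(4-(16/5))·(4-2·(16/5))·((16/5)+2·4)+(16/5)²·(4-(16/5))²)/(120·4·50000) = 64/1953125 rad
Load 2 — uniform load w=-9 kN/m over full span:
  θ_2 = -wx(L-x)(L-2x)/(12EI) = -(-9)·(16/5)·(4-(16/5))·(4-2·(16/5))/(12·50000) = -36/390625 rad
Load 3 — point force P=9 kN at a=3 m (b=L-a=1):
  θ_3 = Pa²(L-x)(2bL-(3b+a)(L-x))/(2L³EI)  [x>a] = 9·3²·(4-(16/5))·(2·1·4-(3·1+3)·(4-(16/5)))/(2·4³·50000) = 81/2500000 rad
Load 4 — point force P=12 kN at a=8/5 m (b=L-a=12/5):
  θ_4 = Pa²(L-x)(2bL-(3b+a)(L-x))/(2L³EI)  [x>a] = 12·(8/5)²·(4-(16/5))·(2·(12/5)·4-(3·(12/5)+(8/5))·(4-(16/5)))/(2·4³·50000) = 456/9765625 rad
Superposition: θ = Σ θ_i = 6157/312500000 rad ≈ 0.000020 rad

θ(16/5) = 6157/312500000 rad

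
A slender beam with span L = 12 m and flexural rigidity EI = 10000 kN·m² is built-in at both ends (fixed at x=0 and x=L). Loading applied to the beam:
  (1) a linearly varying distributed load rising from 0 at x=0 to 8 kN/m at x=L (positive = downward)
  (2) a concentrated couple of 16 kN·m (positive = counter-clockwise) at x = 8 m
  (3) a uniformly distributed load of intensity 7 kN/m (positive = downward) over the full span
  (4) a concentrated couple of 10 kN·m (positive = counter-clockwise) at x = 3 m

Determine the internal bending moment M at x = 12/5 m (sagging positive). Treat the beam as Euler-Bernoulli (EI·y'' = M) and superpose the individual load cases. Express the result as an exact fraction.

Load 1 — triangular load w₀=8 kN/m (0→w₀ over full span):
  M_1 = 3w₀Lx/20 - w₀L²/30 - w₀x³/(6L) = 3·8·12·(12/5)/20 - 8·12²/30 - 8·(12/5)³/(6·12) = -672/125 kN·m
Load 2 — applied couple M₀=16 kN·m at a=8 m (b=L-a=4):
  M_2 = R_Ax - M_A  [x≤a] with R_A=16/9, M_A=16/3 = (16/9)·(12/5) - (16/3) = -16/15 kN·m
Load 3 — uniform load w=7 kN/m over full span:
  M_3 = wLx/2 - wL²/12 - wx²/2 = 7·12·(12/5)/2 - 7·12²/12 - 7·(12/5)²/2 = -84/25 kN·m
Load 4 — applied couple M₀=10 kN·m at a=3 m (b=L-a=9):
  M_4 = R_Ax - M_A  [x≤a] with R_A=15/16, M_A=-15/8 = (15/16)·(12/5) - (-15/8) = 33/8 kN·m
Superposition: M = Σ M_i = -17033/3000 kN·m ≈ -5.677667 kN·m

M(12/5) = -17033/3000 kN·m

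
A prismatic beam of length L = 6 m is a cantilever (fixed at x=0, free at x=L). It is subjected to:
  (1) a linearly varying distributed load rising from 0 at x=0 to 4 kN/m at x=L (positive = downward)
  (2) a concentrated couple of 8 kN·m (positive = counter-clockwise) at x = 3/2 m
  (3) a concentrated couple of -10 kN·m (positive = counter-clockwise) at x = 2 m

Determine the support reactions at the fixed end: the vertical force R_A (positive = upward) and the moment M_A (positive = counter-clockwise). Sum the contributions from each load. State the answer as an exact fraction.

Load 1 — triangular load w₀=4 kN/m (0→w₀ over full span):
  R_A = w₀L/2 = 4·6/2 = 12 kN
  M_A = w₀L²/3 = 4·6²/3 = 48 kN·m
Load 2 — applied couple M₀=8 kN·m at a=3/2 m (b=L-a=9/2):
  R_A = 0 kN
  M_A = -M₀ = -8 kN·m
Load 3 — applied couple M₀=-10 kN·m at a=2 m (b=L-a=4):
  R_A = 0 kN
  M_A = -M₀ = -(-10) = 10 kN·m
Superposition: R_A = 12 kN, M_A = 50 kN·m

R_A = 12 kN, M_A = 50 kN·m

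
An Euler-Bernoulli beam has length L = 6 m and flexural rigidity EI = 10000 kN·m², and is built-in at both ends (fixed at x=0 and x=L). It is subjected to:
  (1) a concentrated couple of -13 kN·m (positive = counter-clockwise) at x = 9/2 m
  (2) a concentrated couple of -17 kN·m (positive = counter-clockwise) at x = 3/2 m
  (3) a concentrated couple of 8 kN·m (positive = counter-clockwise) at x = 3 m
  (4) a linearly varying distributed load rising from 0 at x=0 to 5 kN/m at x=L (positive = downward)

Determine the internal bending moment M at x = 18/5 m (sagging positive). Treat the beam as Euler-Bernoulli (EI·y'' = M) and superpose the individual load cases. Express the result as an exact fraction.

Load 1 — applied couple M₀=-13 kN·m at a=9/2 m (b=L-a=3/2):
  M_1 = R_Ax - M_A  [x≤a] with R_A=-39/16, M_A=-65/16 = (-39/16)·(18/5) - (-65/16) = -377/80 kN·m
Load 2 — applied couple M₀=-17 kN·m at a=3/2 m (b=L-a=9/2):
  M_2 = R_Ax - M_A - M₀  [x>a] with R_A=-51/16, M_A=51/16 = (-51/16)·(18/5) - (51/16) - (-17) = 187/80 kN·m
Load 3 — applied couple M₀=8 kN·m at a=3 m (b=L-a=3):
  M_3 = R_Ax - M_A - M₀  [x>a] with R_A=2, M_A=2 = 2·(18/5) - 2 - 8 = -14/5 kN·m
Load 4 — triangular load w₀=5 kN/m (0→w₀ over full span):
  M_4 = 3w₀Lx/20 - w₀L²/30 - w₀x³/(6L) = 3·5·6·(18/5)/20 - 5·6²/30 - 5·(18/5)³/(6·6) = 93/25 kN·m
Superposition: M = Σ M_i = -291/200 kN·m ≈ -1.455000 kN·m

M(18/5) = -291/200 kN·m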